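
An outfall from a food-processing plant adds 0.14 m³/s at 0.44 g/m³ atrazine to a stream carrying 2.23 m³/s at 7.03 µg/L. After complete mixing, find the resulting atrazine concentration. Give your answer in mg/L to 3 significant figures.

0.0326 mg/L

7.03 µg/L = 0.00703 mg/L.
Conservation of mass across the mixing zone: C = (0.14·0.44 + 2.23·0.00703) / (0.14 + 2.23) = 0.07728/2.37 = 0.03261 mg/L.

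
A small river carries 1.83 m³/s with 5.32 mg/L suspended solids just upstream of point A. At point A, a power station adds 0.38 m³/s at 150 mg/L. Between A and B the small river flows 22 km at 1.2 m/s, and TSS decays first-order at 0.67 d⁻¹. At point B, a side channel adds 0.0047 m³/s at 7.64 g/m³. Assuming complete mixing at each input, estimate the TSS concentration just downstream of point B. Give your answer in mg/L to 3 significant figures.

After input A: C = (1.83·5.32 + 0.38·150) / 2.21 = 30.2 mg/L.
Over the 22 km reach to input B (t = 1.833e+04 s = 0.2122 d), decay gives C = 30.2·exp(−0.67·0.2122) = 26.2 mg/L.
After input B: C = (2.21·26.2 + 0.0047·7.64) / 2.215 = 26.16 mg/L.

26.2 mg/L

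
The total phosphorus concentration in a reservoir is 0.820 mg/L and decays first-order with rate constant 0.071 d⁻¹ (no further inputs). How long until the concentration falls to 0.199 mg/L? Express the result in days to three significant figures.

19.9 d

t = ln(C₀/C)/k = ln(0.820/0.199)/0.071 = 1.416/0.071 = 19.94 d.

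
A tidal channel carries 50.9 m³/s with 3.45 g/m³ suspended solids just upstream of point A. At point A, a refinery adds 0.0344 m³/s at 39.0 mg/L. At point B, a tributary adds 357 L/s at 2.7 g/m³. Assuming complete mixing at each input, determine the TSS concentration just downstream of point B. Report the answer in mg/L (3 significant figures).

After input A: C = (50.9·3.45 + 0.0344·39) / 50.93 = 3.474 mg/L.
357 L/s = 0.357 m³/s.
After input B: C = (50.93·3.474 + 0.357·2.7) / 51.29 = 3.469 mg/L.

3.47 mg/L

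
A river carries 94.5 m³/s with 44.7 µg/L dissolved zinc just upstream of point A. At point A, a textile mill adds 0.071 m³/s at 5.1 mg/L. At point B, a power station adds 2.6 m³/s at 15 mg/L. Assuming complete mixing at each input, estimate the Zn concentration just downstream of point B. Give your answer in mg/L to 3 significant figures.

0.449 mg/L

44.7 µg/L = 0.0447 mg/L.
After input A: C = (94.5·0.0447 + 0.071·5.1) / 94.57 = 0.0485 mg/L.
After input B: C = (94.57·0.0485 + 2.6·15) / 97.17 = 0.4486 mg/L.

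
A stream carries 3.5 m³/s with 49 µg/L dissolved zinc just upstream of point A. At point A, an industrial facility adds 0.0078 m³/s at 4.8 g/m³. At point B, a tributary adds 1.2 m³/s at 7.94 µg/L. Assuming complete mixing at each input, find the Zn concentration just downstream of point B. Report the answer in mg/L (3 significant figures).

0.0464 mg/L

49 µg/L = 0.049 mg/L.
After input A: C = (3.5·0.049 + 0.0078·4.8) / 3.508 = 0.05956 mg/L.
7.94 µg/L = 0.00794 mg/L.
After input B: C = (3.508·0.05956 + 1.2·0.00794) / 4.708 = 0.04641 mg/L.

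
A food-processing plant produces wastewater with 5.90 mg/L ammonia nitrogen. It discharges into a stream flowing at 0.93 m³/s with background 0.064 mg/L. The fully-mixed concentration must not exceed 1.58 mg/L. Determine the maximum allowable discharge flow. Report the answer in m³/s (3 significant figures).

Mass balance at complete mixing: C_std·(Q_w + Q_r) = Q_w·C_e + Q_r·C_b.
Rearranging, Q_w = Q_r·(C_std − C_b)/(C_e − C_std) = 0.93·(1.58 − 0.064) / (5.9 − 1.58) = 0.3264 m³/s.

0.326 m³/s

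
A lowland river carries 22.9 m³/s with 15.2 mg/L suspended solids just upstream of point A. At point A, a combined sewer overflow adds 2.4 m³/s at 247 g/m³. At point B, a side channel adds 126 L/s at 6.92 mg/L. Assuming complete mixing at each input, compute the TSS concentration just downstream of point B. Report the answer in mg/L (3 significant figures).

37.0 mg/L

After input A: C = (22.9·15.2 + 2.4·247) / 25.3 = 37.19 mg/L.
126 L/s = 0.126 m³/s.
After input B: C = (25.3·37.19 + 0.126·6.92) / 25.43 = 37.04 mg/L.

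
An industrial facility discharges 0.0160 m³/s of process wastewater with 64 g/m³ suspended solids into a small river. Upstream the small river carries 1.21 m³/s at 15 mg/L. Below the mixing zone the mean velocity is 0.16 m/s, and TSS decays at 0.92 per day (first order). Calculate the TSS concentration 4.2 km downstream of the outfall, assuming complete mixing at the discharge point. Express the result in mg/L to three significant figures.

11.8 mg/L

After complete mixing, C₀ = (0.016·64 + 1.21·15) / 1.226 = 15.64 mg/L.
Travel time t = 4200 m / 0.16 m/s = 2.625e+04 s = 0.3038 d.
C = 15.64·exp(−0.92·0.3038) = 15.64·0.7562 = 11.83 mg/L.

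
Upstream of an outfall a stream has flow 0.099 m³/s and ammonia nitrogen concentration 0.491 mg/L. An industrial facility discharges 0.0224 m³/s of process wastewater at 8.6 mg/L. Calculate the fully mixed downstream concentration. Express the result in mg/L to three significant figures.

1.99 mg/L

Conservation of mass across the mixing zone: C = (0.0224·8.6 + 0.099·0.491) / (0.0224 + 0.099) = 0.2412/0.1214 = 1.987 mg/L.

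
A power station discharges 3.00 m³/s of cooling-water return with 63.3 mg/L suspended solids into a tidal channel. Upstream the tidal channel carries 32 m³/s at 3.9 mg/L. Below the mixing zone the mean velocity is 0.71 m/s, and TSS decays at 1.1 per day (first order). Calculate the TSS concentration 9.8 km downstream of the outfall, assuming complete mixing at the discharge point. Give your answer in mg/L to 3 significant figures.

After complete mixing, C₀ = (3·63.3 + 32·3.9) / 35 = 8.991 mg/L.
Travel time t = 9800 m / 0.71 m/s = 1.38e+04 s = 0.1598 d.
C = 8.991·exp(−1.1·0.1598) = 8.991·0.8388 = 7.542 mg/L.

7.54 mg/L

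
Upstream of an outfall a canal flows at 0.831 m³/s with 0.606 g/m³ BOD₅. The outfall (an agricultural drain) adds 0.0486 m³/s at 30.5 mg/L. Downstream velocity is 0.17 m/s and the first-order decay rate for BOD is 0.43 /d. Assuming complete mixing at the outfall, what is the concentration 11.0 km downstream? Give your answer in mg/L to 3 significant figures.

After complete mixing, C₀ = (0.0486·30.5 + 0.831·0.606) / 0.8796 = 2.258 mg/L.
Travel time t = 1.1e+04 m / 0.17 m/s = 6.471e+04 s = 0.7489 d.
C = 2.258·exp(−0.43·0.7489) = 2.258·0.7247 = 1.636 mg/L.

1.64 mg/L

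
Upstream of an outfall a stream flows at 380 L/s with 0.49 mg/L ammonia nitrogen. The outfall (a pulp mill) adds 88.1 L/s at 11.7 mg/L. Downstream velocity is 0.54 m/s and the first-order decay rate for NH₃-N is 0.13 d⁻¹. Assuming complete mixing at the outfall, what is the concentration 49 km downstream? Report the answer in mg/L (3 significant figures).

88.1 L/s = 0.0881 m³/s.
380 L/s = 0.38 m³/s.
After complete mixing, C₀ = (0.0881·11.7 + 0.38·0.49) / 0.4681 = 2.6 mg/L.
Travel time t = 4.9e+04 m / 0.54 m/s = 9.074e+04 s = 1.05 d.
C = 2.6·exp(−0.13·1.05) = 2.6·0.8724 = 2.268 mg/L.

2.27 mg/L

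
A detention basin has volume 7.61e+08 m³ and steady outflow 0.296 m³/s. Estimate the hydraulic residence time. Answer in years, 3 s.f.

Q = 0.296 m³/s × 3.156e+07 s/yr = 9.341e+06 m³/yr.
Hydraulic residence time τ = V/Q = 7.61e+08/9.341e+06 = 81.47 yr.

81.5 yr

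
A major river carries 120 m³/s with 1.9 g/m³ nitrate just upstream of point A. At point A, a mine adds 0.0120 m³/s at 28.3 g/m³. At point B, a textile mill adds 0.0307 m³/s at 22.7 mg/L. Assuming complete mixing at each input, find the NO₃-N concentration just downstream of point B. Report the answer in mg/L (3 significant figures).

After input A: C = (120·1.9 + 0.012·28.3) / 120 = 1.903 mg/L.
After input B: C = (120·1.903 + 0.0307·22.7) / 120 = 1.908 mg/L.

1.91 mg/L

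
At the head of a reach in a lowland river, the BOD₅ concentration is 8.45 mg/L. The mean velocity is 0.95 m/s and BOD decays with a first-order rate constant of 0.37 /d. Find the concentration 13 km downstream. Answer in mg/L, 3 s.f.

Travel time t = 13 km / 0.95 m/s = 1.3e+04/0.95 = 1.368e+04 s = 0.1584 d.
First-order decay: C = 8.45·exp(−0.37·0.1584) = 8.45·0.9431 = 7.969 mg/L.

7.97 mg/L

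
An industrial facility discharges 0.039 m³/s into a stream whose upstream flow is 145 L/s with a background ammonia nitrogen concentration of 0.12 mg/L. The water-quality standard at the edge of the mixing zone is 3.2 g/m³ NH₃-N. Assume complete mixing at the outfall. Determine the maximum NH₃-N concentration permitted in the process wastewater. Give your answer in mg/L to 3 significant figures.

145 L/s = 0.145 m³/s.
Mass balance: 3.2·0.184 = 0.039·Cₑ + 0.145·0.12.
Cₑ = (0.5888 − 0.0174) / 0.039 = 14.65 mg/L.

14.7 mg/L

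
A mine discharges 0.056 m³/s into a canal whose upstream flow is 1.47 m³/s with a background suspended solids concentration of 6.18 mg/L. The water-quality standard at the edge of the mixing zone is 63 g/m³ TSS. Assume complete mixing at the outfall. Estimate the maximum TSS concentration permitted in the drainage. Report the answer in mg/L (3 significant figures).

Mass balance: 63·1.526 = 0.056·Cₑ + 1.47·6.18.
Cₑ = (96.14 − 9.085) / 0.056 = 1555 mg/L.

1550 mg/L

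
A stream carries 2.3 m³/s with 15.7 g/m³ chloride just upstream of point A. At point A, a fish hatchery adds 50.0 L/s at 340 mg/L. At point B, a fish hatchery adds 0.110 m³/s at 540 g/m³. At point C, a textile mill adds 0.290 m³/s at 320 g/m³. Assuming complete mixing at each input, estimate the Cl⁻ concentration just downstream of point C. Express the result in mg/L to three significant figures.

74.7 mg/L

50.0 L/s = 0.05 m³/s.
After input A: C = (2.3·15.7 + 0.05·340) / 2.35 = 22.6 mg/L.
After input B: C = (2.35·22.6 + 0.11·540) / 2.46 = 45.74 mg/L.
After input C: C = (2.46·45.74 + 0.29·320) / 2.75 = 74.66 mg/L.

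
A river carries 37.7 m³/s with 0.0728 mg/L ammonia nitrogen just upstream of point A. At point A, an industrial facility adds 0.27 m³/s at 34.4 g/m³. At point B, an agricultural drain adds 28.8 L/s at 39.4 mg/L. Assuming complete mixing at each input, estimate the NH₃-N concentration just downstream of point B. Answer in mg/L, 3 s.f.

After input A: C = (37.7·0.0728 + 0.27·34.4) / 37.97 = 0.3169 mg/L.
28.8 L/s = 0.0288 m³/s.
After input B: C = (37.97·0.3169 + 0.0288·39.4) / 38 = 0.3465 mg/L.

0.347 mg/L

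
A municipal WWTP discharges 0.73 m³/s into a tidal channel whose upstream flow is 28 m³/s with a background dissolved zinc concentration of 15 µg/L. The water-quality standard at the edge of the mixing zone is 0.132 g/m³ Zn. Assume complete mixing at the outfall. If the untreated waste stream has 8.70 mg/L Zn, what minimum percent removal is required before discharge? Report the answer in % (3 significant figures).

15 µg/L = 0.015 mg/L.
Mass balance: 0.132·28.73 = 0.73·Cₑ + 28·0.015.
Cₑ = (3.792 − 0.42) / 0.73 = 4.62 mg/L.
Required removal = 1 − 4.62/8.70 = 46.9 %.

46.9 %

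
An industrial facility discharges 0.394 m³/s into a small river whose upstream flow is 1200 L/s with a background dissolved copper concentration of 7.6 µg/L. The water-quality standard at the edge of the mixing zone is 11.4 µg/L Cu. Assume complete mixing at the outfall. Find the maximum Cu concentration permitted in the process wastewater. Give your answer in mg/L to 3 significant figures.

0.0230 mg/L

1200 L/s = 1.2 m³/s.
7.6 µg/L = 0.0076 mg/L.
11.4 µg/L = 0.0114 mg/L.
Mass balance: 0.0114·1.594 = 0.394·Cₑ + 1.2·0.0076.
Cₑ = (0.01817 − 0.00912) / 0.394 = 0.02297 mg/L.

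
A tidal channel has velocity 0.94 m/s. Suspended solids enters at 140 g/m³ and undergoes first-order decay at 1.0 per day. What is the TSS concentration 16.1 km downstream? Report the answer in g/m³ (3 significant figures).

Travel time t = 16.1 km / 0.94 m/s = 1.61e+04/0.94 = 1.713e+04 s = 0.1982 d.
First-order decay: C = 140·exp(−1.0·0.1982) = 140·0.8202 = 114.8 g/m³.

115 g/m³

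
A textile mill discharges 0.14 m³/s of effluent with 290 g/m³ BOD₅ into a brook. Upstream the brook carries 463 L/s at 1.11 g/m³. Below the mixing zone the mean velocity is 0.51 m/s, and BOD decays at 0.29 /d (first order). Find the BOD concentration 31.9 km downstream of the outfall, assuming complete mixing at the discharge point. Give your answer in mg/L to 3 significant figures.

55.3 mg/L

463 L/s = 0.463 m³/s.
After complete mixing, C₀ = (0.14·290 + 0.463·1.11) / 0.603 = 68.18 mg/L.
Travel time t = 3.19e+04 m / 0.51 m/s = 6.255e+04 s = 0.7239 d.
C = 68.18·exp(−0.29·0.7239) = 68.18·0.8106 = 55.27 mg/L.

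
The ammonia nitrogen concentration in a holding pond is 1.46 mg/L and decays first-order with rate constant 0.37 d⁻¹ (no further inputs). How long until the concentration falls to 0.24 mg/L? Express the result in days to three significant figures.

4.88 d

t = ln(C₀/C)/k = ln(1.46/0.24)/0.37 = 1.806/0.37 = 4.88 d.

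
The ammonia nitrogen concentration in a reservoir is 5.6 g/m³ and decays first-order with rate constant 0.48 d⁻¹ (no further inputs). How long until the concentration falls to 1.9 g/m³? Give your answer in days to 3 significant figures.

t = ln(C₀/C)/k = ln(5.6/1.9)/0.48 = 1.081/0.48 = 2.252 d.

2.25 d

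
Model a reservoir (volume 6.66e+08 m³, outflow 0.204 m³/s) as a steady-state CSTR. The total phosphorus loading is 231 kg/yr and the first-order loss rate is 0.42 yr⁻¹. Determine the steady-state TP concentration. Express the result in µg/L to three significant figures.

0.807 µg/L

Outflow Q = 0.204 m³/s × 3.156e+07 s/yr = 6.438e+06 m³/yr.
Steady-state CSTR mass balance: W = Q·C + k·V·C, so C = W/(Q + kV).
Q + kV = 6.438e+06 + 0.42·6.66e+08 = 2.862e+08 m³/yr.
C = 231/2.862e+08 = 8.072e-07 kg/m³ = 0.0008072 mg/L = 0.8072 µg/L.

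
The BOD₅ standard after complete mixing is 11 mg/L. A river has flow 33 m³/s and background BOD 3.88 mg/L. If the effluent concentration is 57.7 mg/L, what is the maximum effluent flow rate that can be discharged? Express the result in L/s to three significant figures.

5030 L/s

Mass balance at complete mixing: C_std·(Q_w + Q_r) = Q_w·C_e + Q_r·C_b.
Rearranging, Q_w = Q_r·(C_std − C_b)/(C_e − C_std) = 33·(11 − 3.88) / (57.7 − 11) = 5.031 m³/s.
= 5031 L/s.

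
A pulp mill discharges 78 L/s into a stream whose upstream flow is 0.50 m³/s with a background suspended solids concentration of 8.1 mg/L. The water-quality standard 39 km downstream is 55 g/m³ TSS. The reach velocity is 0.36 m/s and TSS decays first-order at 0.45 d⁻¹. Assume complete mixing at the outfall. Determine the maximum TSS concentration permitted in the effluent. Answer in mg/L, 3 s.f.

78 L/s = 0.078 m³/s.
Travel time to the compliance point: t = 3.9e+04/0.36 = 1.083e+05 s = 1.254 d; decay factor exp(−0.45·1.254) = 0.5688.
So the concentration just after mixing may be at most 55/0.5688 = 96.7 mg/L.
Mass balance: 96.7·0.578 = 0.078·Cₑ + 0.5·8.1.
Cₑ = (55.89 − 4.05) / 0.078 = 664.6 mg/L.

665 mg/L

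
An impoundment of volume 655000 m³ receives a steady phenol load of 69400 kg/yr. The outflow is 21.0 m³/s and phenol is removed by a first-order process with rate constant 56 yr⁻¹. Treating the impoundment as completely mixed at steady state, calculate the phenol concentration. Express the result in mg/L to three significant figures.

Outflow Q = 21.0 m³/s × 3.156e+07 s/yr = 6.627e+08 m³/yr.
Steady-state CSTR mass balance: W = Q·C + k·V·C, so C = W/(Q + kV).
Q + kV = 6.627e+08 + 56·655000 = 6.994e+08 m³/yr.
C = 69400/6.994e+08 = 9.923e-05 kg/m³ = 0.09923 mg/L.

0.0992 mg/L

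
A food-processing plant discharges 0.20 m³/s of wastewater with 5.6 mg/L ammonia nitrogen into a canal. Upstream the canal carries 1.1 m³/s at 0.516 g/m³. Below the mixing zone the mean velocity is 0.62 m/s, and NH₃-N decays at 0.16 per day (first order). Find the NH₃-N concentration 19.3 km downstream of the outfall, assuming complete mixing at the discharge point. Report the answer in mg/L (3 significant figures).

After complete mixing, C₀ = (0.2·5.6 + 1.1·0.516) / 1.3 = 1.298 mg/L.
Travel time t = 1.93e+04 m / 0.62 m/s = 3.113e+04 s = 0.3603 d.
C = 1.298·exp(−0.16·0.3603) = 1.298·0.944 = 1.225 mg/L.

1.23 mg/L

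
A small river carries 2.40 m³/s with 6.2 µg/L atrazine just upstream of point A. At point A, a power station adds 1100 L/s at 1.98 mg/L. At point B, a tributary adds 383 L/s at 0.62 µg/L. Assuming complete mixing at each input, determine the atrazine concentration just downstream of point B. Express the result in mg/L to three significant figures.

6.2 µg/L = 0.0062 mg/L.
1100 L/s = 1.1 m³/s.
After input A: C = (2.4·0.0062 + 1.1·1.98) / 3.5 = 0.6265 mg/L.
383 L/s = 0.383 m³/s.
0.62 µg/L = 0.00062 mg/L.
After input B: C = (3.5·0.6265 + 0.383·0.00062) / 3.883 = 0.5648 mg/L.

0.565 mg/L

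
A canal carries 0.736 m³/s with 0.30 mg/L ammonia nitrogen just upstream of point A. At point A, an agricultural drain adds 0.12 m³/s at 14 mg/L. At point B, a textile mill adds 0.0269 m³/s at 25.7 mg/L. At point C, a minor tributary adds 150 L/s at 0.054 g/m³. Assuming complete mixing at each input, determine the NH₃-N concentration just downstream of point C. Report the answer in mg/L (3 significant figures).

2.52 mg/L

After input A: C = (0.736·0.3 + 0.12·14) / 0.856 = 2.221 mg/L.
After input B: C = (0.856·2.221 + 0.0269·25.7) / 0.8829 = 2.936 mg/L.
150 L/s = 0.15 m³/s.
After input C: C = (0.8829·2.936 + 0.15·0.054) / 1.033 = 2.517 mg/L.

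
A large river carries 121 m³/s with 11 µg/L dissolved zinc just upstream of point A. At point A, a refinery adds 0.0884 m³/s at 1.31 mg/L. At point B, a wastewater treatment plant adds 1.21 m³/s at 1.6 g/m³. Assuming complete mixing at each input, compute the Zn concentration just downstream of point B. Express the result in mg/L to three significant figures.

0.0277 mg/L

11 µg/L = 0.011 mg/L.
After input A: C = (121·0.011 + 0.0884·1.31) / 121.1 = 0.01195 mg/L.
After input B: C = (121.1·0.01195 + 1.21·1.6) / 122.3 = 0.02766 mg/L.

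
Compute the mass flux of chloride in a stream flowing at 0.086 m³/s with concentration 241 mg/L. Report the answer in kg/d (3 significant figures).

Mass flux = Q·C = 0.086 m³/s × 241 g/m³ = 20.73 g/s.
= 20.73 g/s × 86.4 = 1791 kg/d.

1790 kg/d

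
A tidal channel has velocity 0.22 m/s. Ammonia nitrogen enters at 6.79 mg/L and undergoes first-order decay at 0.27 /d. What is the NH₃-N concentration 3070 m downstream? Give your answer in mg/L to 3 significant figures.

Travel time t = 3070 m / 0.22 m/s = 3070/0.22 = 1.395e+04 s = 0.1615 d.
First-order decay: C = 6.79·exp(−0.27·0.1615) = 6.79·0.9573 = 6.5 mg/L.

6.50 mg/L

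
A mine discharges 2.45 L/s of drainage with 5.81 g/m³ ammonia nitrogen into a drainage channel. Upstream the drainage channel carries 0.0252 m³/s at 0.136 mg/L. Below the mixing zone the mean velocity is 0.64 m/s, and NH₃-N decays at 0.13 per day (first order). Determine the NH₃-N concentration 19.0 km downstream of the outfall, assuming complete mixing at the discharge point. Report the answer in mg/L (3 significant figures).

0.611 mg/L

2.45 L/s = 0.00245 m³/s.
After complete mixing, C₀ = (0.00245·5.81 + 0.0252·0.136) / 0.02765 = 0.6388 mg/L.
Travel time t = 1.9e+04 m / 0.64 m/s = 2.969e+04 s = 0.3436 d.
C = 0.6388·exp(−0.13·0.3436) = 0.6388·0.9563 = 0.6109 mg/L.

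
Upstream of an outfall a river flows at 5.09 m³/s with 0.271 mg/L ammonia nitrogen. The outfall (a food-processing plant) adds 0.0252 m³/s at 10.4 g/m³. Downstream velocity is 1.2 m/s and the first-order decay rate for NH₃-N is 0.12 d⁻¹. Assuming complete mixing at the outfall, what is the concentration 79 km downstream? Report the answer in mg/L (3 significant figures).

After complete mixing, C₀ = (0.0252·10.4 + 5.09·0.271) / 5.115 = 0.3209 mg/L.
Travel time t = 7.9e+04 m / 1.2 m/s = 6.583e+04 s = 0.762 d.
C = 0.3209·exp(−0.12·0.762) = 0.3209·0.9126 = 0.2929 mg/L.

0.293 mg/L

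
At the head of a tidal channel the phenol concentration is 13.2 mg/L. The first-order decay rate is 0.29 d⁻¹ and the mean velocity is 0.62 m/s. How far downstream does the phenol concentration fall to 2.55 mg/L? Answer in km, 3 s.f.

From C = C₀·e^(−kt), t = ln(C₀/C)/k = ln(13.2/2.55)/0.29 = 1.644/0.29 = 5.669 d.
Distance = v·t = 0.62 m/s × 4.898e+05 s = 3.037e+05 m = 303.7 km.

304 km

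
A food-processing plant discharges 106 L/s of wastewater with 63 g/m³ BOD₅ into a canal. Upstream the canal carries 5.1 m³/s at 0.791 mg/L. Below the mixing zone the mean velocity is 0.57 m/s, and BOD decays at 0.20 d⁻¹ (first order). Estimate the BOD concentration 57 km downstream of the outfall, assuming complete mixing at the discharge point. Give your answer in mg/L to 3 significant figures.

106 L/s = 0.106 m³/s.
After complete mixing, C₀ = (0.106·63 + 5.1·0.791) / 5.206 = 2.058 mg/L.
Travel time t = 5.7e+04 m / 0.57 m/s = 1e+05 s = 1.157 d.
C = 2.058·exp(−0.20·1.157) = 2.058·0.7934 = 1.632 mg/L.

1.63 mg/L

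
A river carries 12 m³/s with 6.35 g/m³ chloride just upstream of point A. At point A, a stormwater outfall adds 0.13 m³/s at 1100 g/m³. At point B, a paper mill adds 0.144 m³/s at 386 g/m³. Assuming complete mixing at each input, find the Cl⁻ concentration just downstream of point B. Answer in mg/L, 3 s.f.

After input A: C = (12·6.35 + 0.13·1100) / 12.13 = 18.07 mg/L.
After input B: C = (12.13·18.07 + 0.144·386) / 12.27 = 22.39 mg/L.

22.4 mg/L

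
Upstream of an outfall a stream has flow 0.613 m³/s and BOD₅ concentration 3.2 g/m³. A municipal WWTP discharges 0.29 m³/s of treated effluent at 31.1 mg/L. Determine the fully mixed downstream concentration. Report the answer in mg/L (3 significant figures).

Conservation of mass across the mixing zone: C = (0.29·31.1 + 0.613·3.2) / (0.29 + 0.613) = 10.98/0.903 = 12.16 mg/L.

12.2 mg/L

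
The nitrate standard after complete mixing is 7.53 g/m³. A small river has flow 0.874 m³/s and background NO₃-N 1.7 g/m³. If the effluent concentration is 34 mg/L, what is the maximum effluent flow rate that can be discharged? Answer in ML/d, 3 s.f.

Mass balance at complete mixing: C_std·(Q_w + Q_r) = Q_w·C_e + Q_r·C_b.
Rearranging, Q_w = Q_r·(C_std − C_b)/(C_e − C_std) = 0.874·(7.53 − 1.7) / (34 − 7.53) = 0.1925 m³/s.
= 16.63 ML/d.

16.6 ML/d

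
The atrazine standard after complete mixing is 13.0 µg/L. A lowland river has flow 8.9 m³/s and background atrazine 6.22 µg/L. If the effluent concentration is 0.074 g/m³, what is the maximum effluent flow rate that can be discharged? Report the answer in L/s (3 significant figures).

989 L/s

6.22 µg/L = 0.00622 mg/L.
13.0 µg/L = 0.013 mg/L.
Mass balance at complete mixing: C_std·(Q_w + Q_r) = Q_w·C_e + Q_r·C_b.
Rearranging, Q_w = Q_r·(C_std − C_b)/(C_e − C_std) = 8.9·(0.013 − 0.00622) / (0.074 − 0.013) = 0.9892 m³/s.
= 989.2 L/s.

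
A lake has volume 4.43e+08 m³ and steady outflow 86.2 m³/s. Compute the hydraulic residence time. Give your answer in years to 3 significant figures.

0.163 yr

Q = 86.2 m³/s × 3.156e+07 s/yr = 2.72e+09 m³/yr.
Hydraulic residence time τ = V/Q = 4.43e+08/2.72e+09 = 0.1629 yr.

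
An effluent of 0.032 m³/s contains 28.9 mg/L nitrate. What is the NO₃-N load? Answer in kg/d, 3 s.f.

79.9 kg/d

Mass flux = Q·C = 0.032 m³/s × 28.9 g/m³ = 0.9248 g/s.
= 0.9248 g/s × 86.4 = 79.9 kg/d.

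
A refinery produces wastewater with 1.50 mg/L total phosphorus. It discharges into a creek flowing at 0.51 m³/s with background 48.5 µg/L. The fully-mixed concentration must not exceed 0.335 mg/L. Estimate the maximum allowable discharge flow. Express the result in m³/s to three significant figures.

48.5 µg/L = 0.0485 mg/L.
Mass balance at complete mixing: C_std·(Q_w + Q_r) = Q_w·C_e + Q_r·C_b.
Rearranging, Q_w = Q_r·(C_std − C_b)/(C_e − C_std) = 0.51·(0.335 − 0.0485) / (1.5 − 0.335) = 0.1254 m³/s.

0.125 m³/s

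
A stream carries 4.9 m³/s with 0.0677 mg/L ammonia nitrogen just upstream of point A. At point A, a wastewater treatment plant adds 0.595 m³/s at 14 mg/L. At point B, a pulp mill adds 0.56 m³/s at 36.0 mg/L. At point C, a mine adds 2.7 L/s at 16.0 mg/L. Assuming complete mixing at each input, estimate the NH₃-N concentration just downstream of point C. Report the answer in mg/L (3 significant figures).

After input A: C = (4.9·0.0677 + 0.595·14) / 5.495 = 1.576 mg/L.
After input B: C = (5.495·1.576 + 0.56·36) / 6.055 = 4.76 mg/L.
2.7 L/s = 0.0027 m³/s.
After input C: C = (6.055·4.76 + 0.0027·16) / 6.058 = 4.765 mg/L.

4.76 mg/L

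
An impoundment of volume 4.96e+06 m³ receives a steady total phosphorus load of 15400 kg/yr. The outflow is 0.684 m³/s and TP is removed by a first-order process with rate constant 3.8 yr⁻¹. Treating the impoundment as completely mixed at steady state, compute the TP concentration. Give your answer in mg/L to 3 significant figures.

Outflow Q = 0.684 m³/s × 3.156e+07 s/yr = 2.159e+07 m³/yr.
Steady-state CSTR mass balance: W = Q·C + k·V·C, so C = W/(Q + kV).
Q + kV = 2.159e+07 + 3.8·4.96e+06 = 4.043e+07 m³/yr.
C = 15400/4.043e+07 = 0.0003809 kg/m³ = 0.3809 mg/L.

0.381 mg/L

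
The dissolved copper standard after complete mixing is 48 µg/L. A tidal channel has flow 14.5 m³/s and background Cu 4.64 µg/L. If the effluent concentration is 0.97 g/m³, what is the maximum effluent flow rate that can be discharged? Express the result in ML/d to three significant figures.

4.64 µg/L = 0.00464 mg/L.
48 µg/L = 0.048 mg/L.
Mass balance at complete mixing: C_std·(Q_w + Q_r) = Q_w·C_e + Q_r·C_b.
Rearranging, Q_w = Q_r·(C_std − C_b)/(C_e − C_std) = 14.5·(0.048 − 0.00464) / (0.97 − 0.048) = 0.6819 m³/s.
= 58.92 ML/d.

58.9 ML/d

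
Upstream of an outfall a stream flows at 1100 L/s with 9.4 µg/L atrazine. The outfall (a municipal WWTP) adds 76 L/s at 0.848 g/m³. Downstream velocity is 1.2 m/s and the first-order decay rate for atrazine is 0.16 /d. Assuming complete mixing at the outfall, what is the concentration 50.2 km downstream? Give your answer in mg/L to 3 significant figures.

76 L/s = 0.076 m³/s.
1100 L/s = 1.1 m³/s.
9.4 µg/L = 0.0094 mg/L.
After complete mixing, C₀ = (0.076·0.848 + 1.1·0.0094) / 1.176 = 0.0636 mg/L.
Travel time t = 5.02e+04 m / 1.2 m/s = 4.183e+04 s = 0.4842 d.
C = 0.0636·exp(−0.16·0.4842) = 0.0636·0.9255 = 0.05885 mg/L.

0.0589 mg/L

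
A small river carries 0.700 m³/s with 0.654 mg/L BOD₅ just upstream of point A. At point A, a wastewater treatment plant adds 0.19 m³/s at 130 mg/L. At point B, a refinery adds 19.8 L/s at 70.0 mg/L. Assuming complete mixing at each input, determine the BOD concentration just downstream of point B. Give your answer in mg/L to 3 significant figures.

29.2 mg/L

After input A: C = (0.7·0.654 + 0.19·130) / 0.89 = 28.27 mg/L.
19.8 L/s = 0.0198 m³/s.
After input B: C = (0.89·28.27 + 0.0198·70) / 0.9098 = 29.18 mg/L.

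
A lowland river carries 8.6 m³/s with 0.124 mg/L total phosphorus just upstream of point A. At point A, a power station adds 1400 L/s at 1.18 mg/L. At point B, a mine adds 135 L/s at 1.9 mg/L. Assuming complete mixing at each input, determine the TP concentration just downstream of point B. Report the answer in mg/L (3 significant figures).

1400 L/s = 1.4 m³/s.
After input A: C = (8.6·0.124 + 1.4·1.18) / 10 = 0.2718 mg/L.
135 L/s = 0.135 m³/s.
After input B: C = (10·0.2718 + 0.135·1.9) / 10.13 = 0.2935 mg/L.

0.294 mg/L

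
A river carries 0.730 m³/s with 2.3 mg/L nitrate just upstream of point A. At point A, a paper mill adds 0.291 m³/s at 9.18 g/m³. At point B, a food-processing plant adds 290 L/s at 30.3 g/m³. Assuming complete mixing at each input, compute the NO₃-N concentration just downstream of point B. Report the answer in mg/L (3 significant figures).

After input A: C = (0.73·2.3 + 0.291·9.18) / 1.021 = 4.261 mg/L.
290 L/s = 0.29 m³/s.
After input B: C = (1.021·4.261 + 0.29·30.3) / 1.311 = 10.02 mg/L.

10.0 mg/L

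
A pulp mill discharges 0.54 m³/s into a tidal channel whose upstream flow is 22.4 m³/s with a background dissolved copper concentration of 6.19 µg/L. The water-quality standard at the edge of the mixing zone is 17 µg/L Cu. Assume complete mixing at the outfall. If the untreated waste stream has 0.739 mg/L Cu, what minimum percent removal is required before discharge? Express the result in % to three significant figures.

37.0 %

6.19 µg/L = 0.00619 mg/L.
17 µg/L = 0.017 mg/L.
Mass balance: 0.017·22.94 = 0.54·Cₑ + 22.4·0.00619.
Cₑ = (0.39 − 0.1387) / 0.54 = 0.4654 mg/L.
Required removal = 1 − 0.4654/0.739 = 37.02 %.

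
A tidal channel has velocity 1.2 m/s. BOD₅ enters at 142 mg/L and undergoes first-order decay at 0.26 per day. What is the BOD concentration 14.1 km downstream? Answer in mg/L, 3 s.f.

Travel time t = 14.1 km / 1.2 m/s = 1.41e+04/1.2 = 1.175e+04 s = 0.136 d.
First-order decay: C = 142·exp(−0.26·0.136) = 142·0.9653 = 137.1 mg/L.

137 mg/L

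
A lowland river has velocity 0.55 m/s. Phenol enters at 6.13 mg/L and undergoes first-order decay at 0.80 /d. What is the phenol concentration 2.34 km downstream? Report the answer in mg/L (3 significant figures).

Travel time t = 2.34 km / 0.55 m/s = 2340/0.55 = 4255 s = 0.04924 d.
First-order decay: C = 6.13·exp(−0.80·0.04924) = 6.13·0.9614 = 5.893 mg/L.

5.89 mg/L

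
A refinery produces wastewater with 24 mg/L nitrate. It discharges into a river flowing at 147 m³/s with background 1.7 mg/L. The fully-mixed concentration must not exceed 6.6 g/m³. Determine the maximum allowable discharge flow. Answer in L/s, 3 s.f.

Mass balance at complete mixing: C_std·(Q_w + Q_r) = Q_w·C_e + Q_r·C_b.
Rearranging, Q_w = Q_r·(C_std − C_b)/(C_e − C_std) = 147·(6.6 − 1.7) / (24 − 6.6) = 41.4 m³/s.
= 4.14e+04 L/s.

41400 L/s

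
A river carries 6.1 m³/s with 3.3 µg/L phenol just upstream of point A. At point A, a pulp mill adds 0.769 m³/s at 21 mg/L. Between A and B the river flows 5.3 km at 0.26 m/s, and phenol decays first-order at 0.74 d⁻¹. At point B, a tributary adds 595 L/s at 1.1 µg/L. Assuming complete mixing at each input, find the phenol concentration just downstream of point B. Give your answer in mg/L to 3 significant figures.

3.3 µg/L = 0.0033 mg/L.
After input A: C = (6.1·0.0033 + 0.769·21) / 6.869 = 2.354 mg/L.
Over the 5.3 km reach to input B (t = 2.038e+04 s = 0.2359 d), decay gives C = 2.354·exp(−0.74·0.2359) = 1.977 mg/L.
595 L/s = 0.595 m³/s.
1.1 µg/L = 0.0011 mg/L.
After input B: C = (6.869·1.977 + 0.595·0.0011) / 7.464 = 1.819 mg/L.

1.82 mg/L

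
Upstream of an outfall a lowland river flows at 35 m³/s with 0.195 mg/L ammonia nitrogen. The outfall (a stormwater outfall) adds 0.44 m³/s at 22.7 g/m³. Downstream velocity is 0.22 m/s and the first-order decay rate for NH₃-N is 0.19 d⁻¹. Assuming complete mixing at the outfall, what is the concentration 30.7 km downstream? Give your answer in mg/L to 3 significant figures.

0.349 mg/L

After complete mixing, C₀ = (0.44·22.7 + 35·0.195) / 35.44 = 0.4744 mg/L.
Travel time t = 3.07e+04 m / 0.22 m/s = 1.395e+05 s = 1.615 d.
C = 0.4744·exp(−0.19·1.615) = 0.4744·0.7357 = 0.349 mg/L.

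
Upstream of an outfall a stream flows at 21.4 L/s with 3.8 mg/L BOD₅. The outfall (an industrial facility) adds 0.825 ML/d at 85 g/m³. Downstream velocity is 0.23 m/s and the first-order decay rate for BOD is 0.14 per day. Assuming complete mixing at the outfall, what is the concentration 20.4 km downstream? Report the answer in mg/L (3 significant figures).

0.825 ML/d = 0.009549 m³/s.
21.4 L/s = 0.0214 m³/s.
After complete mixing, C₀ = (0.009549·85 + 0.0214·3.8) / 0.03095 = 28.85 mg/L.
Travel time t = 2.04e+04 m / 0.23 m/s = 8.87e+04 s = 1.027 d.
C = 28.85·exp(−0.14·1.027) = 28.85·0.8661 = 24.99 mg/L.

25.0 mg/L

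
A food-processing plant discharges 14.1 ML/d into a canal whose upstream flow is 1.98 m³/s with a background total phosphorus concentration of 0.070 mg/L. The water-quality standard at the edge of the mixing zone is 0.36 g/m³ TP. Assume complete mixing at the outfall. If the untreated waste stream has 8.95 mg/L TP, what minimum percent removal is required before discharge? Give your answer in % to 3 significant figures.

14.1 ML/d = 0.1632 m³/s.
Mass balance: 0.36·2.143 = 0.1632·Cₑ + 1.98·0.07.
Cₑ = (0.7715 − 0.1386) / 0.1632 = 3.879 mg/L.
Required removal = 1 − 3.879/8.95 = 56.66 %.

56.7 %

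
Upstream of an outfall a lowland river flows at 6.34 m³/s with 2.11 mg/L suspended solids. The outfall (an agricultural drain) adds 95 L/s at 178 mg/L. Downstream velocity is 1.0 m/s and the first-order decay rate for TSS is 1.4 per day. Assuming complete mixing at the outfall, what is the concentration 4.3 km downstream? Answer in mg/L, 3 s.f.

4.39 mg/L

95 L/s = 0.095 m³/s.
After complete mixing, C₀ = (0.095·178 + 6.34·2.11) / 6.435 = 4.707 mg/L.
Travel time t = 4300 m / 1.0 m/s = 4300 s = 0.04977 d.
C = 4.707·exp(−1.4·0.04977) = 4.707·0.9327 = 4.39 mg/L.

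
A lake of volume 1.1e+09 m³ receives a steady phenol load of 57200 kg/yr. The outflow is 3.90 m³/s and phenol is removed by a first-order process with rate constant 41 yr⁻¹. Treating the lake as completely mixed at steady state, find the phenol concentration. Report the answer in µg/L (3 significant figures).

1.26 µg/L

Outflow Q = 3.90 m³/s × 3.156e+07 s/yr = 1.231e+08 m³/yr.
Steady-state CSTR mass balance: W = Q·C + k·V·C, so C = W/(Q + kV).
Q + kV = 1.231e+08 + 41·1.1e+09 = 4.522e+10 m³/yr.
C = 57200/4.522e+10 = 1.265e-06 kg/m³ = 0.001265 mg/L = 1.265 µg/L.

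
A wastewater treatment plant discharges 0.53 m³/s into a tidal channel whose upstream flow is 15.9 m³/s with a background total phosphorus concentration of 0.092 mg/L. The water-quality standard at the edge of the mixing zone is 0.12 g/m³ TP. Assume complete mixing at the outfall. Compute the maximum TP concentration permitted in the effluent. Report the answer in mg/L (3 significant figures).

0.960 mg/L

Mass balance: 0.12·16.43 = 0.53·Cₑ + 15.9·0.092.
Cₑ = (1.972 − 1.463) / 0.53 = 0.96 mg/L.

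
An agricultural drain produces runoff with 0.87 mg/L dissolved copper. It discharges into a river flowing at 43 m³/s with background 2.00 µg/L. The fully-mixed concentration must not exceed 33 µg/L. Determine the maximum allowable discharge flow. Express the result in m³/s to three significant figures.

1.59 m³/s

2.00 µg/L = 0.002 mg/L.
33 µg/L = 0.033 mg/L.
Mass balance at complete mixing: C_std·(Q_w + Q_r) = Q_w·C_e + Q_r·C_b.
Rearranging, Q_w = Q_r·(C_std − C_b)/(C_e − C_std) = 43·(0.033 − 0.002) / (0.87 − 0.033) = 1.593 m³/s.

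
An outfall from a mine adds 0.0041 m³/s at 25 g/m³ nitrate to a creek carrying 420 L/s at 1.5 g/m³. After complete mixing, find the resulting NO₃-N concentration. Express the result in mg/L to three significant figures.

1.73 mg/L

420 L/s = 0.42 m³/s.
By mass balance at complete mixing, C = (0.0041·25 + 0.42·1.5) / (0.0041 + 0.42) = 0.7325/0.4241 = 1.727 mg/L.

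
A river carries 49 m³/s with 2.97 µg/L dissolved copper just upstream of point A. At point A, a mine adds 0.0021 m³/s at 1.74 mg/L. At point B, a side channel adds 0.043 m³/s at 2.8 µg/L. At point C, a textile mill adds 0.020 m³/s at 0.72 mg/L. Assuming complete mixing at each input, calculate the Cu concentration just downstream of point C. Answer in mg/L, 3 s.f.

0.00334 mg/L

2.97 µg/L = 0.00297 mg/L.
After input A: C = (49·0.00297 + 0.0021·1.74) / 49 = 0.003044 mg/L.
2.8 µg/L = 0.0028 mg/L.
After input B: C = (49·0.003044 + 0.043·0.0028) / 49.05 = 0.003044 mg/L.
After input C: C = (49.05·0.003044 + 0.02·0.72) / 49.07 = 0.003336 mg/L.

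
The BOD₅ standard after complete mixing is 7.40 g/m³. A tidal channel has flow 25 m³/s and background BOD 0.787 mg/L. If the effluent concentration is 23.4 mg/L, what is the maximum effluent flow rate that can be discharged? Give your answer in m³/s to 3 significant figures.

Mass balance at complete mixing: C_std·(Q_w + Q_r) = Q_w·C_e + Q_r·C_b.
Rearranging, Q_w = Q_r·(C_std − C_b)/(C_e − C_std) = 25·(7.4 − 0.787) / (23.4 − 7.4) = 10.33 m³/s.

10.3 m³/s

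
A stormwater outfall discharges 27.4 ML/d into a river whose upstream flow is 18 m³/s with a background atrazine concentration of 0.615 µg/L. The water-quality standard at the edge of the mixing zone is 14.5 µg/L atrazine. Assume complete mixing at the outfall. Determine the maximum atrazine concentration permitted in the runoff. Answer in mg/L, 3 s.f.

0.803 mg/L

27.4 ML/d = 0.3171 m³/s.
0.615 µg/L = 0.000615 mg/L.
14.5 µg/L = 0.0145 mg/L.
Mass balance: 0.0145·18.32 = 0.3171·Cₑ + 18·0.000615.
Cₑ = (0.2656 − 0.01107) / 0.3171 = 0.8026 mg/L.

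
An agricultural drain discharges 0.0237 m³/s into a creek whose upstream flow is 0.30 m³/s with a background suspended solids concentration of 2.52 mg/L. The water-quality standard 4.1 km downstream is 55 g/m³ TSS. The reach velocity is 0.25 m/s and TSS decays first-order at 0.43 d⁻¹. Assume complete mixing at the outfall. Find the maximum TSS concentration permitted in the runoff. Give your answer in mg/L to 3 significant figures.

783 mg/L

Travel time to the compliance point: t = 4100/0.25 = 1.64e+04 s = 0.1898 d; decay factor exp(−0.43·0.1898) = 0.9216.
So the concentration just after mixing may be at most 55/0.9216 = 59.68 mg/L.
Mass balance: 59.68·0.3237 = 0.0237·Cₑ + 0.3·2.52.
Cₑ = (19.32 − 0.756) / 0.0237 = 783.2 mg/L.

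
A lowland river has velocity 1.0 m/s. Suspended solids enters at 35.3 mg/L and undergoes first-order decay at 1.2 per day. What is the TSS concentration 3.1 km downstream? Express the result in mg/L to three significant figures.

33.8 mg/L

Travel time t = 3.1 km / 1.0 m/s = 3100/1.0 = 3100 s = 0.03588 d.
First-order decay: C = 35.3·exp(−1.2·0.03588) = 35.3·0.9579 = 33.81 mg/L.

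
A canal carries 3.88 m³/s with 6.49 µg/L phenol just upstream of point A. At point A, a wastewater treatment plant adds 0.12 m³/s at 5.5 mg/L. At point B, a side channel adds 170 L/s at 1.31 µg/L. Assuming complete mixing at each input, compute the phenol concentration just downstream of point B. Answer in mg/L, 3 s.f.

6.49 µg/L = 0.00649 mg/L.
After input A: C = (3.88·0.00649 + 0.12·5.5) / 4 = 0.1713 mg/L.
170 L/s = 0.17 m³/s.
1.31 µg/L = 0.00131 mg/L.
After input B: C = (4·0.1713 + 0.17·0.00131) / 4.17 = 0.1644 mg/L.

0.164 mg/L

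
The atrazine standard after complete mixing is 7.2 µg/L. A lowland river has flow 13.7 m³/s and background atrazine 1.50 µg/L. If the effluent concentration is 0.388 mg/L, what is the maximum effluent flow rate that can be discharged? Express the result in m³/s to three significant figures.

0.205 m³/s

1.50 µg/L = 0.0015 mg/L.
7.2 µg/L = 0.0072 mg/L.
Mass balance at complete mixing: C_std·(Q_w + Q_r) = Q_w·C_e + Q_r·C_b.
Rearranging, Q_w = Q_r·(C_std − C_b)/(C_e − C_std) = 13.7·(0.0072 − 0.0015) / (0.388 − 0.0072) = 0.2051 m³/s.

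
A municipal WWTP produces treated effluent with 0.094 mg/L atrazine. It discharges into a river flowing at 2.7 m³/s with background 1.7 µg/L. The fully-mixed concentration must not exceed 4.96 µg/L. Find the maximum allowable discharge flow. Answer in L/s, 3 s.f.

1.7 µg/L = 0.0017 mg/L.
4.96 µg/L = 0.00496 mg/L.
Mass balance at complete mixing: C_std·(Q_w + Q_r) = Q_w·C_e + Q_r·C_b.
Rearranging, Q_w = Q_r·(C_std − C_b)/(C_e − C_std) = 2.7·(0.00496 − 0.0017) / (0.094 − 0.00496) = 0.09885 m³/s.
= 98.85 L/s.

98.9 L/s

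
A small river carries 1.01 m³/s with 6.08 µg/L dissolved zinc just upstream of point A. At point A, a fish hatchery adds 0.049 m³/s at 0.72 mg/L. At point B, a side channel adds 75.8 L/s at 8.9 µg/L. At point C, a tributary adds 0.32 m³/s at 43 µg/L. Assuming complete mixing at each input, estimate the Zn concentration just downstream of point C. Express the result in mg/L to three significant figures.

6.08 µg/L = 0.00608 mg/L.
After input A: C = (1.01·0.00608 + 0.049·0.72) / 1.059 = 0.03911 mg/L.
75.8 L/s = 0.0758 m³/s.
8.9 µg/L = 0.0089 mg/L.
After input B: C = (1.059·0.03911 + 0.0758·0.0089) / 1.135 = 0.0371 mg/L.
43 µg/L = 0.043 mg/L.
After input C: C = (1.135·0.0371 + 0.32·0.043) / 1.455 = 0.03839 mg/L.

0.0384 mg/L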